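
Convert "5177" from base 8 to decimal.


Input: "5177" in base 8
Positional expansion:
  Digit '5' (value 5) x 8^3 = 2560
  Digit '1' (value 1) x 8^2 = 64
  Digit '7' (value 7) x 8^1 = 56
  Digit '7' (value 7) x 8^0 = 7
Sum = 2687

2687


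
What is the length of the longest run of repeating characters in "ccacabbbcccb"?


Input: "ccacabbbcccb"
Scanning for longest run:
  Position 1 ('c'): continues run of 'c', length=2
  Position 2 ('a'): new char, reset run to 1
  Position 3 ('c'): new char, reset run to 1
  Position 4 ('a'): new char, reset run to 1
  Position 5 ('b'): new char, reset run to 1
  Position 6 ('b'): continues run of 'b', length=2
  Position 7 ('b'): continues run of 'b', length=3
  Position 8 ('c'): new char, reset run to 1
  Position 9 ('c'): continues run of 'c', length=2
  Position 10 ('c'): continues run of 'c', length=3
  Position 11 ('b'): new char, reset run to 1
Longest run: 'b' with length 3

3


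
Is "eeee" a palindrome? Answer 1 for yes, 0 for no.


Input: eeee
Reversed: eeee
  Compare pos 0 ('e') with pos 3 ('e'): match
  Compare pos 1 ('e') with pos 2 ('e'): match
Result: palindrome

1


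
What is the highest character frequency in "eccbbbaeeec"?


Input: eccbbbaeeec
Character counts:
  'a': 1
  'b': 3
  'c': 3
  'e': 4
Maximum frequency: 4

4


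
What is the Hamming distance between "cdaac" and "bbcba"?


Comparing "cdaac" and "bbcba" position by position:
  Position 0: 'c' vs 'b' => differ
  Position 1: 'd' vs 'b' => differ
  Position 2: 'a' vs 'c' => differ
  Position 3: 'a' vs 'b' => differ
  Position 4: 'c' vs 'a' => differ
Total differences (Hamming distance): 5

5


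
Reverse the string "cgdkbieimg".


Input: cgdkbieimg
Reading characters right to left:
  Position 9: 'g'
  Position 8: 'm'
  Position 7: 'i'
  Position 6: 'e'
  Position 5: 'i'
  Position 4: 'b'
  Position 3: 'k'
  Position 2: 'd'
  Position 1: 'g'
  Position 0: 'c'
Reversed: gmieibkdgc

gmieibkdgc


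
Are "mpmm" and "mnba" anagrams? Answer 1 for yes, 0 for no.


Strings: "mpmm", "mnba"
Sorted first:  mmmp
Sorted second: abmn
Differ at position 0: 'm' vs 'a' => not anagrams

0


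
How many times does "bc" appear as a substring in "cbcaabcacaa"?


Searching for "bc" in "cbcaabcacaa"
Scanning each position:
  Position 0: "cb" => no
  Position 1: "bc" => MATCH
  Position 2: "ca" => no
  Position 3: "aa" => no
  Position 4: "ab" => no
  Position 5: "bc" => MATCH
  Position 6: "ca" => no
  Position 7: "ac" => no
  Position 8: "ca" => no
  Position 9: "aa" => no
Total occurrences: 2

2


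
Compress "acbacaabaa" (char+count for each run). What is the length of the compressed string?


Input: acbacaabaa
Runs:
  'a' x 1 => "a1"
  'c' x 1 => "c1"
  'b' x 1 => "b1"
  'a' x 1 => "a1"
  'c' x 1 => "c1"
  'a' x 2 => "a2"
  'b' x 1 => "b1"
  'a' x 2 => "a2"
Compressed: "a1c1b1a1c1a2b1a2"
Compressed length: 16

16


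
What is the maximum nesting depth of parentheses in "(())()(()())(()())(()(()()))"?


Input: "(())()(()())(()())(()(()()))"
Tracking depth:
  Position 0 '(': depth becomes 1
  Position 1 '(': depth becomes 2
  Position 2 ')': depth becomes 1
  Position 3 ')': depth becomes 0
  Position 4 '(': depth becomes 1
  Position 5 ')': depth becomes 0
  Position 6 '(': depth becomes 1
  Position 7 '(': depth becomes 2
  Position 8 ')': depth becomes 1
  Position 9 '(': depth becomes 2
  Position 10 ')': depth becomes 1
  Position 11 ')': depth becomes 0
  Position 12 '(': depth becomes 1
  Position 13 '(': depth becomes 2
  Position 14 ')': depth becomes 1
  Position 15 '(': depth becomes 2
  Position 16 ')': depth becomes 1
  Position 17 ')': depth becomes 0
  Position 18 '(': depth becomes 1
  Position 19 '(': depth becomes 2
  Position 20 ')': depth becomes 1
  Position 21 '(': depth becomes 2
  Position 22 '(': depth becomes 3
  Position 23 ')': depth becomes 2
  Position 24 '(': depth becomes 3
  Position 25 ')': depth becomes 2
  Position 26 ')': depth becomes 1
  Position 27 ')': depth becomes 0
Maximum depth reached: 3

3


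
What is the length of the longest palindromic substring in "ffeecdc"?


Input: "ffeecdc"
Checking substrings for palindromes:
  [4:7] "cdc" (len 3) => palindrome
  [0:2] "ff" (len 2) => palindrome
  [2:4] "ee" (len 2) => palindrome
Longest palindromic substring: "cdc" with length 3

3


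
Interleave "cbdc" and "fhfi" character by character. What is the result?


Interleaving "cbdc" and "fhfi":
  Position 0: 'c' from first, 'f' from second => "cf"
  Position 1: 'b' from first, 'h' from second => "bh"
  Position 2: 'd' from first, 'f' from second => "df"
  Position 3: 'c' from first, 'i' from second => "ci"
Result: cfbhdfci

cfbhdfci


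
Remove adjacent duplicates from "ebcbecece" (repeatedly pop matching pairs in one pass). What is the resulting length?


Input: ebcbecece
Stack-based adjacent duplicate removal:
  Read 'e': push. Stack: e
  Read 'b': push. Stack: eb
  Read 'c': push. Stack: ebc
  Read 'b': push. Stack: ebcb
  Read 'e': push. Stack: ebcbe
  Read 'c': push. Stack: ebcbec
  Read 'e': push. Stack: ebcbece
  Read 'c': push. Stack: ebcbecec
  Read 'e': push. Stack: ebcbecece
Final stack: "ebcbecece" (length 9)

9


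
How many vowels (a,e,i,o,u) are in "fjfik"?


Input: fjfik
Checking each character:
  'f' at position 0: consonant
  'j' at position 1: consonant
  'f' at position 2: consonant
  'i' at position 3: vowel (running total: 1)
  'k' at position 4: consonant
Total vowels: 1

1


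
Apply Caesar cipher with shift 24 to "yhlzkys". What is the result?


Caesar cipher: shift "yhlzkys" by 24
  'y' (pos 24) + 24 = pos 22 = 'w'
  'h' (pos 7) + 24 = pos 5 = 'f'
  'l' (pos 11) + 24 = pos 9 = 'j'
  'z' (pos 25) + 24 = pos 23 = 'x'
  'k' (pos 10) + 24 = pos 8 = 'i'
  'y' (pos 24) + 24 = pos 22 = 'w'
  's' (pos 18) + 24 = pos 16 = 'q'
Result: wfjxiwq

wfjxiwq


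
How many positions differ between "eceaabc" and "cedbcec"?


Comparing "eceaabc" and "cedbcec" position by position:
  Position 0: 'e' vs 'c' => DIFFER
  Position 1: 'c' vs 'e' => DIFFER
  Position 2: 'e' vs 'd' => DIFFER
  Position 3: 'a' vs 'b' => DIFFER
  Position 4: 'a' vs 'c' => DIFFER
  Position 5: 'b' vs 'e' => DIFFER
  Position 6: 'c' vs 'c' => same
Positions that differ: 6

6


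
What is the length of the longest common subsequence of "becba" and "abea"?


LCS of "becba" and "abea"
DP table:
           a    b    e    a
      0    0    0    0    0
  b   0    0    1    1    1
  e   0    0    1    2    2
  c   0    0    1    2    2
  b   0    0    1    2    2
  a   0    1    1    2    3
LCS length = dp[5][4] = 3

3


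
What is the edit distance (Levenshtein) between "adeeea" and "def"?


Computing edit distance: "adeeea" -> "def"
DP table:
           d    e    f
      0    1    2    3
  a   1    1    2    3
  d   2    1    2    3
  e   3    2    1    2
  e   4    3    2    2
  e   5    4    3    3
  a   6    5    4    4
Edit distance = dp[6][3] = 4

4


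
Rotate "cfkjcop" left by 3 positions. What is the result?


Input: "cfkjcop", rotate left by 3
First 3 characters: "cfk"
Remaining characters: "jcop"
Concatenate remaining + first: "jcop" + "cfk" = "jcopcfk"

jcopcfk


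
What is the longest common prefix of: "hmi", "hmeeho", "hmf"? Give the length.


Words: hmi, hmeeho, hmf
  Position 0: all 'h' => match
  Position 1: all 'm' => match
  Position 2: ('i', 'e', 'f') => mismatch, stop
LCP = "hm" (length 2)

2


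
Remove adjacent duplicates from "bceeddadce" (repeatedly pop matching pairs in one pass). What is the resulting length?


Input: bceeddadce
Stack-based adjacent duplicate removal:
  Read 'b': push. Stack: b
  Read 'c': push. Stack: bc
  Read 'e': push. Stack: bce
  Read 'e': matches stack top 'e' => pop. Stack: bc
  Read 'd': push. Stack: bcd
  Read 'd': matches stack top 'd' => pop. Stack: bc
  Read 'a': push. Stack: bca
  Read 'd': push. Stack: bcad
  Read 'c': push. Stack: bcadc
  Read 'e': push. Stack: bcadce
Final stack: "bcadce" (length 6)

6


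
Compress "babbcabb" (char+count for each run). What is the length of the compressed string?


Input: babbcabb
Runs:
  'b' x 1 => "b1"
  'a' x 1 => "a1"
  'b' x 2 => "b2"
  'c' x 1 => "c1"
  'a' x 1 => "a1"
  'b' x 2 => "b2"
Compressed: "b1a1b2c1a1b2"
Compressed length: 12

12


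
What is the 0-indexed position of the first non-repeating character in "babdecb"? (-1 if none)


Input: babdecb
Character frequencies:
  'a': 1
  'b': 3
  'c': 1
  'd': 1
  'e': 1
Scanning left to right for freq == 1:
  Position 0 ('b'): freq=3, skip
  Position 1 ('a'): unique! => answer = 1

1


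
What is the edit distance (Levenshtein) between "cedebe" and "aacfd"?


Computing edit distance: "cedebe" -> "aacfd"
DP table:
           a    a    c    f    d
      0    1    2    3    4    5
  c   1    1    2    2    3    4
  e   2    2    2    3    3    4
  d   3    3    3    3    4    3
  e   4    4    4    4    4    4
  b   5    5    5    5    5    5
  e   6    6    6    6    6    6
Edit distance = dp[6][5] = 6

6


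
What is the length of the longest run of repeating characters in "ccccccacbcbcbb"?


Input: "ccccccacbcbcbb"
Scanning for longest run:
  Position 1 ('c'): continues run of 'c', length=2
  Position 2 ('c'): continues run of 'c', length=3
  Position 3 ('c'): continues run of 'c', length=4
  Position 4 ('c'): continues run of 'c', length=5
  Position 5 ('c'): continues run of 'c', length=6
  Position 6 ('a'): new char, reset run to 1
  Position 7 ('c'): new char, reset run to 1
  Position 8 ('b'): new char, reset run to 1
  Position 9 ('c'): new char, reset run to 1
  Position 10 ('b'): new char, reset run to 1
  Position 11 ('c'): new char, reset run to 1
  Position 12 ('b'): new char, reset run to 1
  Position 13 ('b'): continues run of 'b', length=2
Longest run: 'c' with length 6

6


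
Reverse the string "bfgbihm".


Input: bfgbihm
Reading characters right to left:
  Position 6: 'm'
  Position 5: 'h'
  Position 4: 'i'
  Position 3: 'b'
  Position 2: 'g'
  Position 1: 'f'
  Position 0: 'b'
Reversed: mhibgfb

mhibgfb


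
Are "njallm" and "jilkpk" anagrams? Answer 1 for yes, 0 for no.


Strings: "njallm", "jilkpk"
Sorted first:  ajllmn
Sorted second: ijkklp
Differ at position 0: 'a' vs 'i' => not anagrams

0


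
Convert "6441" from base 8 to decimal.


Input: "6441" in base 8
Positional expansion:
  Digit '6' (value 6) x 8^3 = 3072
  Digit '4' (value 4) x 8^2 = 256
  Digit '4' (value 4) x 8^1 = 32
  Digit '1' (value 1) x 8^0 = 1
Sum = 3361

3361


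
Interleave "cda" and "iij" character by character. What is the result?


Interleaving "cda" and "iij":
  Position 0: 'c' from first, 'i' from second => "ci"
  Position 1: 'd' from first, 'i' from second => "di"
  Position 2: 'a' from first, 'j' from second => "aj"
Result: cidiaj

cidiaj


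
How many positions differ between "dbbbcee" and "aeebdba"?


Comparing "dbbbcee" and "aeebdba" position by position:
  Position 0: 'd' vs 'a' => DIFFER
  Position 1: 'b' vs 'e' => DIFFER
  Position 2: 'b' vs 'e' => DIFFER
  Position 3: 'b' vs 'b' => same
  Position 4: 'c' vs 'd' => DIFFER
  Position 5: 'e' vs 'b' => DIFFER
  Position 6: 'e' vs 'a' => DIFFER
Positions that differ: 6

6


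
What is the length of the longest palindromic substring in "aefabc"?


Input: "aefabc"
Checking substrings for palindromes:
  No multi-char palindromic substrings found
Longest palindromic substring: "a" with length 1

1


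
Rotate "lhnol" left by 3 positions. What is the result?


Input: "lhnol", rotate left by 3
First 3 characters: "lhn"
Remaining characters: "ol"
Concatenate remaining + first: "ol" + "lhn" = "ollhn"

ollhn


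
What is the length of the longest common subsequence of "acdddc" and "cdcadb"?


LCS of "acdddc" and "cdcadb"
DP table:
           c    d    c    a    d    b
      0    0    0    0    0    0    0
  a   0    0    0    0    1    1    1
  c   0    1    1    1    1    1    1
  d   0    1    2    2    2    2    2
  d   0    1    2    2    2    3    3
  d   0    1    2    2    2    3    3
  c   0    1    2    3    3    3    3
LCS length = dp[6][6] = 3

3


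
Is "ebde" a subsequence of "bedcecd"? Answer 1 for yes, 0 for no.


Check if "ebde" is a subsequence of "bedcecd"
Greedy scan:
  Position 0 ('b'): no match needed
  Position 1 ('e'): matches sub[0] = 'e'
  Position 2 ('d'): no match needed
  Position 3 ('c'): no match needed
  Position 4 ('e'): no match needed
  Position 5 ('c'): no match needed
  Position 6 ('d'): no match needed
Only matched 1/4 characters => not a subsequence

0


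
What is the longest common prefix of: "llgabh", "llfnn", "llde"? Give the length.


Words: llgabh, llfnn, llde
  Position 0: all 'l' => match
  Position 1: all 'l' => match
  Position 2: ('g', 'f', 'd') => mismatch, stop
LCP = "ll" (length 2)

2


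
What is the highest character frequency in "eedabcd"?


Input: eedabcd
Character counts:
  'a': 1
  'b': 1
  'c': 1
  'd': 2
  'e': 2
Maximum frequency: 2

2


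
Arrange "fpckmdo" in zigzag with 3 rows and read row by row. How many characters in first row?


Zigzag "fpckmdo" into 3 rows:
Placing characters:
  'f' => row 0
  'p' => row 1
  'c' => row 2
  'k' => row 1
  'm' => row 0
  'd' => row 1
  'o' => row 2
Rows:
  Row 0: "fm"
  Row 1: "pkd"
  Row 2: "co"
First row length: 2

2


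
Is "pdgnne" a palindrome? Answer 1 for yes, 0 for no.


Input: pdgnne
Reversed: enngdp
  Compare pos 0 ('p') with pos 5 ('e'): MISMATCH
  Compare pos 1 ('d') with pos 4 ('n'): MISMATCH
  Compare pos 2 ('g') with pos 3 ('n'): MISMATCH
Result: not a palindrome

0


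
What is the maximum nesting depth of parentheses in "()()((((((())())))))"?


Input: "()()((((((())())))))"
Tracking depth:
  Position 0 '(': depth becomes 1
  Position 1 ')': depth becomes 0
  Position 2 '(': depth becomes 1
  Position 3 ')': depth becomes 0
  Position 4 '(': depth becomes 1
  Position 5 '(': depth becomes 2
  Position 6 '(': depth becomes 3
  Position 7 '(': depth becomes 4
  Position 8 '(': depth becomes 5
  Position 9 '(': depth becomes 6
  Position 10 '(': depth becomes 7
  Position 11 ')': depth becomes 6
  Position 12 ')': depth becomes 5
  Position 13 '(': depth becomes 6
  Position 14 ')': depth becomes 5
  Position 15 ')': depth becomes 4
  Position 16 ')': depth becomes 3
  Position 17 ')': depth becomes 2
  Position 18 ')': depth becomes 1
  Position 19 ')': depth becomes 0
Maximum depth reached: 7

7


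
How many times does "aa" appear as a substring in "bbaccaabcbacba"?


Searching for "aa" in "bbaccaabcbacba"
Scanning each position:
  Position 0: "bb" => no
  Position 1: "ba" => no
  Position 2: "ac" => no
  Position 3: "cc" => no
  Position 4: "ca" => no
  Position 5: "aa" => MATCH
  Position 6: "ab" => no
  Position 7: "bc" => no
  Position 8: "cb" => no
  Position 9: "ba" => no
  Position 10: "ac" => no
  Position 11: "cb" => no
  Position 12: "ba" => no
Total occurrences: 1

1


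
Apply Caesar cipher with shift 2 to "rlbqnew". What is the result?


Caesar cipher: shift "rlbqnew" by 2
  'r' (pos 17) + 2 = pos 19 = 't'
  'l' (pos 11) + 2 = pos 13 = 'n'
  'b' (pos 1) + 2 = pos 3 = 'd'
  'q' (pos 16) + 2 = pos 18 = 's'
  'n' (pos 13) + 2 = pos 15 = 'p'
  'e' (pos 4) + 2 = pos 6 = 'g'
  'w' (pos 22) + 2 = pos 24 = 'y'
Result: tndspgy

tndspgy


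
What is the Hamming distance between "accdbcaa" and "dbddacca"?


Comparing "accdbcaa" and "dbddacca" position by position:
  Position 0: 'a' vs 'd' => differ
  Position 1: 'c' vs 'b' => differ
  Position 2: 'c' vs 'd' => differ
  Position 3: 'd' vs 'd' => same
  Position 4: 'b' vs 'a' => differ
  Position 5: 'c' vs 'c' => same
  Position 6: 'a' vs 'c' => differ
  Position 7: 'a' vs 'a' => same
Total differences (Hamming distance): 5

5


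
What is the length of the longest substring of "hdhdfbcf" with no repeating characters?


Input: "hdhdfbcf"
Sliding window (track last position of each char):
  Position 0 ('h'): window [0,0] length 1 -- new best
  Position 1 ('d'): window [0,1] length 2 -- new best
  Position 2 ('h'): repeat (last at 0), move window start to 1
  Position 2 ('h'): window [1,2] length 2
  Position 3 ('d'): repeat (last at 1), move window start to 2
  Position 3 ('d'): window [2,3] length 2
  Position 4 ('f'): window [2,4] length 3 -- new best
  Position 5 ('b'): window [2,5] length 4 -- new best
  Position 6 ('c'): window [2,6] length 5 -- new best
  Position 7 ('f'): repeat (last at 4), move window start to 5
  Position 7 ('f'): window [5,7] length 3
Longest substring with no repeats: "hdfbc" with length 5

5


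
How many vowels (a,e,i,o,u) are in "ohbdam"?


Input: ohbdam
Checking each character:
  'o' at position 0: vowel (running total: 1)
  'h' at position 1: consonant
  'b' at position 2: consonant
  'd' at position 3: consonant
  'a' at position 4: vowel (running total: 2)
  'm' at position 5: consonant
Total vowels: 2

2


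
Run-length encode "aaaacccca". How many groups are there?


Input: aaaacccca
Scanning for consecutive runs:
  Group 1: 'a' x 4 (positions 0-3)
  Group 2: 'c' x 4 (positions 4-7)
  Group 3: 'a' x 1 (positions 8-8)
Total groups: 3

3


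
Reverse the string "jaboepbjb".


Input: jaboepbjb
Reading characters right to left:
  Position 8: 'b'
  Position 7: 'j'
  Position 6: 'b'
  Position 5: 'p'
  Position 4: 'e'
  Position 3: 'o'
  Position 2: 'b'
  Position 1: 'a'
  Position 0: 'j'
Reversed: bjbpeobaj

bjbpeobaj


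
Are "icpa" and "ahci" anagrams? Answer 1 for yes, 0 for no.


Strings: "icpa", "ahci"
Sorted first:  acip
Sorted second: achi
Differ at position 2: 'i' vs 'h' => not anagrams

0


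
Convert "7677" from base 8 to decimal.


Input: "7677" in base 8
Positional expansion:
  Digit '7' (value 7) x 8^3 = 3584
  Digit '6' (value 6) x 8^2 = 384
  Digit '7' (value 7) x 8^1 = 56
  Digit '7' (value 7) x 8^0 = 7
Sum = 4031

4031


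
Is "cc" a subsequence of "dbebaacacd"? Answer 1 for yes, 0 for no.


Check if "cc" is a subsequence of "dbebaacacd"
Greedy scan:
  Position 0 ('d'): no match needed
  Position 1 ('b'): no match needed
  Position 2 ('e'): no match needed
  Position 3 ('b'): no match needed
  Position 4 ('a'): no match needed
  Position 5 ('a'): no match needed
  Position 6 ('c'): matches sub[0] = 'c'
  Position 7 ('a'): no match needed
  Position 8 ('c'): matches sub[1] = 'c'
  Position 9 ('d'): no match needed
All 2 characters matched => is a subsequence

1


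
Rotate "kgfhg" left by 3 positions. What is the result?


Input: "kgfhg", rotate left by 3
First 3 characters: "kgf"
Remaining characters: "hg"
Concatenate remaining + first: "hg" + "kgf" = "hgkgf"

hgkgf


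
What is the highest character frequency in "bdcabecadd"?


Input: bdcabecadd
Character counts:
  'a': 2
  'b': 2
  'c': 2
  'd': 3
  'e': 1
Maximum frequency: 3

3


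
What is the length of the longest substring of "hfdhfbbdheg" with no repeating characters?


Input: "hfdhfbbdheg"
Sliding window (track last position of each char):
  Position 0 ('h'): window [0,0] length 1 -- new best
  Position 1 ('f'): window [0,1] length 2 -- new best
  Position 2 ('d'): window [0,2] length 3 -- new best
  Position 3 ('h'): repeat (last at 0), move window start to 1
  Position 3 ('h'): window [1,3] length 3
  Position 4 ('f'): repeat (last at 1), move window start to 2
  Position 4 ('f'): window [2,4] length 3
  Position 5 ('b'): window [2,5] length 4 -- new best
  Position 6 ('b'): repeat (last at 5), move window start to 6
  Position 6 ('b'): window [6,6] length 1
  Position 7 ('d'): window [6,7] length 2
  Position 8 ('h'): window [6,8] length 3
  Position 9 ('e'): window [6,9] length 4
  Position 10 ('g'): window [6,10] length 5 -- new best
Longest substring with no repeats: "bdheg" with length 5

5


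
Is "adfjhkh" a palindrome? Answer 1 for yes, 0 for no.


Input: adfjhkh
Reversed: hkhjfda
  Compare pos 0 ('a') with pos 6 ('h'): MISMATCH
  Compare pos 1 ('d') with pos 5 ('k'): MISMATCH
  Compare pos 2 ('f') with pos 4 ('h'): MISMATCH
Result: not a palindrome

0


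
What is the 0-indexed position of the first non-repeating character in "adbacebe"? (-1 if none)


Input: adbacebe
Character frequencies:
  'a': 2
  'b': 2
  'c': 1
  'd': 1
  'e': 2
Scanning left to right for freq == 1:
  Position 0 ('a'): freq=2, skip
  Position 1 ('d'): unique! => answer = 1

1


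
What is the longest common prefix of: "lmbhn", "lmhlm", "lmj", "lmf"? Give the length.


Words: lmbhn, lmhlm, lmj, lmf
  Position 0: all 'l' => match
  Position 1: all 'm' => match
  Position 2: ('b', 'h', 'j', 'f') => mismatch, stop
LCP = "lm" (length 2)

2


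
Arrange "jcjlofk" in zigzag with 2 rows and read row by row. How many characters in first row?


Zigzag "jcjlofk" into 2 rows:
Placing characters:
  'j' => row 0
  'c' => row 1
  'j' => row 0
  'l' => row 1
  'o' => row 0
  'f' => row 1
  'k' => row 0
Rows:
  Row 0: "jjok"
  Row 1: "clf"
First row length: 4

4


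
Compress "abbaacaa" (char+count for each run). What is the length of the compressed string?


Input: abbaacaa
Runs:
  'a' x 1 => "a1"
  'b' x 2 => "b2"
  'a' x 2 => "a2"
  'c' x 1 => "c1"
  'a' x 2 => "a2"
Compressed: "a1b2a2c1a2"
Compressed length: 10

10


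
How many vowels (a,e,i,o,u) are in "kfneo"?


Input: kfneo
Checking each character:
  'k' at position 0: consonant
  'f' at position 1: consonant
  'n' at position 2: consonant
  'e' at position 3: vowel (running total: 1)
  'o' at position 4: vowel (running total: 2)
Total vowels: 2

2


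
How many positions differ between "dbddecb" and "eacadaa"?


Comparing "dbddecb" and "eacadaa" position by position:
  Position 0: 'd' vs 'e' => DIFFER
  Position 1: 'b' vs 'a' => DIFFER
  Position 2: 'd' vs 'c' => DIFFER
  Position 3: 'd' vs 'a' => DIFFER
  Position 4: 'e' vs 'd' => DIFFER
  Position 5: 'c' vs 'a' => DIFFER
  Position 6: 'b' vs 'a' => DIFFER
Positions that differ: 7

7


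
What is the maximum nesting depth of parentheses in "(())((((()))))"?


Input: "(())((((()))))"
Tracking depth:
  Position 0 '(': depth becomes 1
  Position 1 '(': depth becomes 2
  Position 2 ')': depth becomes 1
  Position 3 ')': depth becomes 0
  Position 4 '(': depth becomes 1
  Position 5 '(': depth becomes 2
  Position 6 '(': depth becomes 3
  Position 7 '(': depth becomes 4
  Position 8 '(': depth becomes 5
  Position 9 ')': depth becomes 4
  Position 10 ')': depth becomes 3
  Position 11 ')': depth becomes 2
  Position 12 ')': depth becomes 1
  Position 13 ')': depth becomes 0
Maximum depth reached: 5

5


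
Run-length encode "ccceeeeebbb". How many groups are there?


Input: ccceeeeebbb
Scanning for consecutive runs:
  Group 1: 'c' x 3 (positions 0-2)
  Group 2: 'e' x 5 (positions 3-7)
  Group 3: 'b' x 3 (positions 8-10)
Total groups: 3

3


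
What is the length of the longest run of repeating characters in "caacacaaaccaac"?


Input: "caacacaaaccaac"
Scanning for longest run:
  Position 1 ('a'): new char, reset run to 1
  Position 2 ('a'): continues run of 'a', length=2
  Position 3 ('c'): new char, reset run to 1
  Position 4 ('a'): new char, reset run to 1
  Position 5 ('c'): new char, reset run to 1
  Position 6 ('a'): new char, reset run to 1
  Position 7 ('a'): continues run of 'a', length=2
  Position 8 ('a'): continues run of 'a', length=3
  Position 9 ('c'): new char, reset run to 1
  Position 10 ('c'): continues run of 'c', length=2
  Position 11 ('a'): new char, reset run to 1
  Position 12 ('a'): continues run of 'a', length=2
  Position 13 ('c'): new char, reset run to 1
Longest run: 'a' with length 3

3


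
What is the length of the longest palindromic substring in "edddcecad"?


Input: "edddcecad"
Checking substrings for palindromes:
  [1:4] "ddd" (len 3) => palindrome
  [4:7] "cec" (len 3) => palindrome
  [1:3] "dd" (len 2) => palindrome
  [2:4] "dd" (len 2) => palindrome
Longest palindromic substring: "ddd" with length 3

3


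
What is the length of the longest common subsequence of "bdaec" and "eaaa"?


LCS of "bdaec" and "eaaa"
DP table:
           e    a    a    a
      0    0    0    0    0
  b   0    0    0    0    0
  d   0    0    0    0    0
  a   0    0    1    1    1
  e   0    1    1    1    1
  c   0    1    1    1    1
LCS length = dp[5][4] = 1

1


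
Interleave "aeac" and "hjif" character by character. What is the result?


Interleaving "aeac" and "hjif":
  Position 0: 'a' from first, 'h' from second => "ah"
  Position 1: 'e' from first, 'j' from second => "ej"
  Position 2: 'a' from first, 'i' from second => "ai"
  Position 3: 'c' from first, 'f' from second => "cf"
Result: ahejaicf

ahejaicf


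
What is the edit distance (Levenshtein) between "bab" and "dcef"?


Computing edit distance: "bab" -> "dcef"
DP table:
           d    c    e    f
      0    1    2    3    4
  b   1    1    2    3    4
  a   2    2    2    3    4
  b   3    3    3    3    4
Edit distance = dp[3][4] = 4

4


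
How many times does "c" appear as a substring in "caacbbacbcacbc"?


Searching for "c" in "caacbbacbcacbc"
Scanning each position:
  Position 0: "c" => MATCH
  Position 1: "a" => no
  Position 2: "a" => no
  Position 3: "c" => MATCH
  Position 4: "b" => no
  Position 5: "b" => no
  Position 6: "a" => no
  Position 7: "c" => MATCH
  Position 8: "b" => no
  Position 9: "c" => MATCH
  Position 10: "a" => no
  Position 11: "c" => MATCH
  Position 12: "b" => no
  Position 13: "c" => MATCH
Total occurrences: 6

6


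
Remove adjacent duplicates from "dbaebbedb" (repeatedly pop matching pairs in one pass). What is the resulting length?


Input: dbaebbedb
Stack-based adjacent duplicate removal:
  Read 'd': push. Stack: d
  Read 'b': push. Stack: db
  Read 'a': push. Stack: dba
  Read 'e': push. Stack: dbae
  Read 'b': push. Stack: dbaeb
  Read 'b': matches stack top 'b' => pop. Stack: dbae
  Read 'e': matches stack top 'e' => pop. Stack: dba
  Read 'd': push. Stack: dbad
  Read 'b': push. Stack: dbadb
Final stack: "dbadb" (length 5)

5


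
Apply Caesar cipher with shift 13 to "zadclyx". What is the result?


Caesar cipher: shift "zadclyx" by 13
  'z' (pos 25) + 13 = pos 12 = 'm'
  'a' (pos 0) + 13 = pos 13 = 'n'
  'd' (pos 3) + 13 = pos 16 = 'q'
  'c' (pos 2) + 13 = pos 15 = 'p'
  'l' (pos 11) + 13 = pos 24 = 'y'
  'y' (pos 24) + 13 = pos 11 = 'l'
  'x' (pos 23) + 13 = pos 10 = 'k'
Result: mnqpylk

mnqpylk


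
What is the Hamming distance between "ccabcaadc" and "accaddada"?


Comparing "ccabcaadc" and "accaddada" position by position:
  Position 0: 'c' vs 'a' => differ
  Position 1: 'c' vs 'c' => same
  Position 2: 'a' vs 'c' => differ
  Position 3: 'b' vs 'a' => differ
  Position 4: 'c' vs 'd' => differ
  Position 5: 'a' vs 'd' => differ
  Position 6: 'a' vs 'a' => same
  Position 7: 'd' vs 'd' => same
  Position 8: 'c' vs 'a' => differ
Total differences (Hamming distance): 6

6


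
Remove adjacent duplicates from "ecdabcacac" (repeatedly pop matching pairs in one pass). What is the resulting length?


Input: ecdabcacac
Stack-based adjacent duplicate removal:
  Read 'e': push. Stack: e
  Read 'c': push. Stack: ec
  Read 'd': push. Stack: ecd
  Read 'a': push. Stack: ecda
  Read 'b': push. Stack: ecdab
  Read 'c': push. Stack: ecdabc
  Read 'a': push. Stack: ecdabca
  Read 'c': push. Stack: ecdabcac
  Read 'a': push. Stack: ecdabcaca
  Read 'c': push. Stack: ecdabcacac
Final stack: "ecdabcacac" (length 10)

10


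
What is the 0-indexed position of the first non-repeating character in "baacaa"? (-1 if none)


Input: baacaa
Character frequencies:
  'a': 4
  'b': 1
  'c': 1
Scanning left to right for freq == 1:
  Position 0 ('b'): unique! => answer = 0

0


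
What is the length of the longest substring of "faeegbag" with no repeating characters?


Input: "faeegbag"
Sliding window (track last position of each char):
  Position 0 ('f'): window [0,0] length 1 -- new best
  Position 1 ('a'): window [0,1] length 2 -- new best
  Position 2 ('e'): window [0,2] length 3 -- new best
  Position 3 ('e'): repeat (last at 2), move window start to 3
  Position 3 ('e'): window [3,3] length 1
  Position 4 ('g'): window [3,4] length 2
  Position 5 ('b'): window [3,5] length 3
  Position 6 ('a'): window [3,6] length 4 -- new best
  Position 7 ('g'): repeat (last at 4), move window start to 5
  Position 7 ('g'): window [5,7] length 3
Longest substring with no repeats: "egba" with length 4

4


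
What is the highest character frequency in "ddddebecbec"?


Input: ddddebecbec
Character counts:
  'b': 2
  'c': 2
  'd': 4
  'e': 3
Maximum frequency: 4

4


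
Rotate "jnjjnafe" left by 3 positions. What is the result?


Input: "jnjjnafe", rotate left by 3
First 3 characters: "jnj"
Remaining characters: "jnafe"
Concatenate remaining + first: "jnafe" + "jnj" = "jnafejnj"

jnafejnj


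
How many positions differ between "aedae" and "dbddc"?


Comparing "aedae" and "dbddc" position by position:
  Position 0: 'a' vs 'd' => DIFFER
  Position 1: 'e' vs 'b' => DIFFER
  Position 2: 'd' vs 'd' => same
  Position 3: 'a' vs 'd' => DIFFER
  Position 4: 'e' vs 'c' => DIFFER
Positions that differ: 4

4


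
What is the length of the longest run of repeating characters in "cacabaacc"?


Input: "cacabaacc"
Scanning for longest run:
  Position 1 ('a'): new char, reset run to 1
  Position 2 ('c'): new char, reset run to 1
  Position 3 ('a'): new char, reset run to 1
  Position 4 ('b'): new char, reset run to 1
  Position 5 ('a'): new char, reset run to 1
  Position 6 ('a'): continues run of 'a', length=2
  Position 7 ('c'): new char, reset run to 1
  Position 8 ('c'): continues run of 'c', length=2
Longest run: 'a' with length 2

2


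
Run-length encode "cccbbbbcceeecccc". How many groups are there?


Input: cccbbbbcceeecccc
Scanning for consecutive runs:
  Group 1: 'c' x 3 (positions 0-2)
  Group 2: 'b' x 4 (positions 3-6)
  Group 3: 'c' x 2 (positions 7-8)
  Group 4: 'e' x 3 (positions 9-11)
  Group 5: 'c' x 4 (positions 12-15)
Total groups: 5

5


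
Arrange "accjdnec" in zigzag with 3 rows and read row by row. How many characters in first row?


Zigzag "accjdnec" into 3 rows:
Placing characters:
  'a' => row 0
  'c' => row 1
  'c' => row 2
  'j' => row 1
  'd' => row 0
  'n' => row 1
  'e' => row 2
  'c' => row 1
Rows:
  Row 0: "ad"
  Row 1: "cjnc"
  Row 2: "ce"
First row length: 2

2


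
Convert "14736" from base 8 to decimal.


Input: "14736" in base 8
Positional expansion:
  Digit '1' (value 1) x 8^4 = 4096
  Digit '4' (value 4) x 8^3 = 2048
  Digit '7' (value 7) x 8^2 = 448
  Digit '3' (value 3) x 8^1 = 24
  Digit '6' (value 6) x 8^0 = 6
Sum = 6622

6622


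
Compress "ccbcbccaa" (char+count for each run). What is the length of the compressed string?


Input: ccbcbccaa
Runs:
  'c' x 2 => "c2"
  'b' x 1 => "b1"
  'c' x 1 => "c1"
  'b' x 1 => "b1"
  'c' x 2 => "c2"
  'a' x 2 => "a2"
Compressed: "c2b1c1b1c2a2"
Compressed length: 12

12


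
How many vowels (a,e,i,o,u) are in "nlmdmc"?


Input: nlmdmc
Checking each character:
  'n' at position 0: consonant
  'l' at position 1: consonant
  'm' at position 2: consonant
  'd' at position 3: consonant
  'm' at position 4: consonant
  'c' at position 5: consonant
Total vowels: 0

0


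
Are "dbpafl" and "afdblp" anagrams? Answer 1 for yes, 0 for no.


Strings: "dbpafl", "afdblp"
Sorted first:  abdflp
Sorted second: abdflp
Sorted forms match => anagrams

1


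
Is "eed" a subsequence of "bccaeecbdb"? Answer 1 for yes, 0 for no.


Check if "eed" is a subsequence of "bccaeecbdb"
Greedy scan:
  Position 0 ('b'): no match needed
  Position 1 ('c'): no match needed
  Position 2 ('c'): no match needed
  Position 3 ('a'): no match needed
  Position 4 ('e'): matches sub[0] = 'e'
  Position 5 ('e'): matches sub[1] = 'e'
  Position 6 ('c'): no match needed
  Position 7 ('b'): no match needed
  Position 8 ('d'): matches sub[2] = 'd'
  Position 9 ('b'): no match needed
All 3 characters matched => is a subsequence

1


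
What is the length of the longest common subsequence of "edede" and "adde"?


LCS of "edede" and "adde"
DP table:
           a    d    d    e
      0    0    0    0    0
  e   0    0    0    0    1
  d   0    0    1    1    1
  e   0    0    1    1    2
  d   0    0    1    2    2
  e   0    0    1    2    3
LCS length = dp[5][4] = 3

3


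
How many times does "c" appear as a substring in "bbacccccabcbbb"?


Searching for "c" in "bbacccccabcbbb"
Scanning each position:
  Position 0: "b" => no
  Position 1: "b" => no
  Position 2: "a" => no
  Position 3: "c" => MATCH
  Position 4: "c" => MATCH
  Position 5: "c" => MATCH
  Position 6: "c" => MATCH
  Position 7: "c" => MATCH
  Position 8: "a" => no
  Position 9: "b" => no
  Position 10: "c" => MATCH
  Position 11: "b" => no
  Position 12: "b" => no
  Position 13: "b" => no
Total occurrences: 6

6


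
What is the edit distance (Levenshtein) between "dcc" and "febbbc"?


Computing edit distance: "dcc" -> "febbbc"
DP table:
           f    e    b    b    b    c
      0    1    2    3    4    5    6
  d   1    1    2    3    4    5    6
  c   2    2    2    3    4    5    5
  c   3    3    3    3    4    5    5
Edit distance = dp[3][6] = 5

5


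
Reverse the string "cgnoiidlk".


Input: cgnoiidlk
Reading characters right to left:
  Position 8: 'k'
  Position 7: 'l'
  Position 6: 'd'
  Position 5: 'i'
  Position 4: 'i'
  Position 3: 'o'
  Position 2: 'n'
  Position 1: 'g'
  Position 0: 'c'
Reversed: kldiiongc

kldiiongc


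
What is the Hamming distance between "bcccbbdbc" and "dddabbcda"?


Comparing "bcccbbdbc" and "dddabbcda" position by position:
  Position 0: 'b' vs 'd' => differ
  Position 1: 'c' vs 'd' => differ
  Position 2: 'c' vs 'd' => differ
  Position 3: 'c' vs 'a' => differ
  Position 4: 'b' vs 'b' => same
  Position 5: 'b' vs 'b' => same
  Position 6: 'd' vs 'c' => differ
  Position 7: 'b' vs 'd' => differ
  Position 8: 'c' vs 'a' => differ
Total differences (Hamming distance): 7

7


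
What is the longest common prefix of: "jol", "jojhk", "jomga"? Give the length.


Words: jol, jojhk, jomga
  Position 0: all 'j' => match
  Position 1: all 'o' => match
  Position 2: ('l', 'j', 'm') => mismatch, stop
LCP = "jo" (length 2)

2


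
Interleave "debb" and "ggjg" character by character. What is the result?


Interleaving "debb" and "ggjg":
  Position 0: 'd' from first, 'g' from second => "dg"
  Position 1: 'e' from first, 'g' from second => "eg"
  Position 2: 'b' from first, 'j' from second => "bj"
  Position 3: 'b' from first, 'g' from second => "bg"
Result: dgegbjbg

dgegbjbg


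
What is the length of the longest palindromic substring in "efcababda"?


Input: "efcababda"
Checking substrings for palindromes:
  [3:6] "aba" (len 3) => palindrome
  [4:7] "bab" (len 3) => palindrome
Longest palindromic substring: "aba" with length 3

3


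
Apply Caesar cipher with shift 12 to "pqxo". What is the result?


Caesar cipher: shift "pqxo" by 12
  'p' (pos 15) + 12 = pos 1 = 'b'
  'q' (pos 16) + 12 = pos 2 = 'c'
  'x' (pos 23) + 12 = pos 9 = 'j'
  'o' (pos 14) + 12 = pos 0 = 'a'
Result: bcja

bcja


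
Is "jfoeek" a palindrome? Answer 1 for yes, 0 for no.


Input: jfoeek
Reversed: keeofj
  Compare pos 0 ('j') with pos 5 ('k'): MISMATCH
  Compare pos 1 ('f') with pos 4 ('e'): MISMATCH
  Compare pos 2 ('o') with pos 3 ('e'): MISMATCH
Result: not a palindrome

0


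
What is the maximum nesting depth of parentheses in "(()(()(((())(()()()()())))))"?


Input: "(()(()(((())(()()()()())))))"
Tracking depth:
  Position 0 '(': depth becomes 1
  Position 1 '(': depth becomes 2
  Position 2 ')': depth becomes 1
  Position 3 '(': depth becomes 2
  Position 4 '(': depth becomes 3
  Position 5 ')': depth becomes 2
  Position 6 '(': depth becomes 3
  Position 7 '(': depth becomes 4
  Position 8 '(': depth becomes 5
  Position 9 '(': depth becomes 6
  Position 10 ')': depth becomes 5
  Position 11 ')': depth becomes 4
  Position 12 '(': depth becomes 5
  Position 13 '(': depth becomes 6
  Position 14 ')': depth becomes 5
  Position 15 '(': depth becomes 6
  Position 16 ')': depth becomes 5
  Position 17 '(': depth becomes 6
  Position 18 ')': depth becomes 5
  Position 19 '(': depth becomes 6
  Position 20 ')': depth becomes 5
  Position 21 '(': depth becomes 6
  Position 22 ')': depth becomes 5
  Position 23 ')': depth becomes 4
  Position 24 ')': depth becomes 3
  Position 25 ')': depth becomes 2
  Position 26 ')': depth becomes 1
  Position 27 ')': depth becomes 0
Maximum depth reached: 6

6


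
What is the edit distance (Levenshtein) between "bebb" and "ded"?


Computing edit distance: "bebb" -> "ded"
DP table:
           d    e    d
      0    1    2    3
  b   1    1    2    3
  e   2    2    1    2
  b   3    3    2    2
  b   4    4    3    3
Edit distance = dp[4][3] = 3

3


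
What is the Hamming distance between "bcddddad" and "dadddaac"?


Comparing "bcddddad" and "dadddaac" position by position:
  Position 0: 'b' vs 'd' => differ
  Position 1: 'c' vs 'a' => differ
  Position 2: 'd' vs 'd' => same
  Position 3: 'd' vs 'd' => same
  Position 4: 'd' vs 'd' => same
  Position 5: 'd' vs 'a' => differ
  Position 6: 'a' vs 'a' => same
  Position 7: 'd' vs 'c' => differ
Total differences (Hamming distance): 4

4


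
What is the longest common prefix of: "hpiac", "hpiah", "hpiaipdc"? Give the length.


Words: hpiac, hpiah, hpiaipdc
  Position 0: all 'h' => match
  Position 1: all 'p' => match
  Position 2: all 'i' => match
  Position 3: all 'a' => match
  Position 4: ('c', 'h', 'i') => mismatch, stop
LCP = "hpia" (length 4)

4


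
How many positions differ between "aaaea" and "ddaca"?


Comparing "aaaea" and "ddaca" position by position:
  Position 0: 'a' vs 'd' => DIFFER
  Position 1: 'a' vs 'd' => DIFFER
  Position 2: 'a' vs 'a' => same
  Position 3: 'e' vs 'c' => DIFFER
  Position 4: 'a' vs 'a' => same
Positions that differ: 3

3


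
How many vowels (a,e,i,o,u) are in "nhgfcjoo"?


Input: nhgfcjoo
Checking each character:
  'n' at position 0: consonant
  'h' at position 1: consonant
  'g' at position 2: consonant
  'f' at position 3: consonant
  'c' at position 4: consonant
  'j' at position 5: consonant
  'o' at position 6: vowel (running total: 1)
  'o' at position 7: vowel (running total: 2)
Total vowels: 2

2


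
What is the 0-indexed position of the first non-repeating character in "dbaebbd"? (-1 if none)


Input: dbaebbd
Character frequencies:
  'a': 1
  'b': 3
  'd': 2
  'e': 1
Scanning left to right for freq == 1:
  Position 0 ('d'): freq=2, skip
  Position 1 ('b'): freq=3, skip
  Position 2 ('a'): unique! => answer = 2

2


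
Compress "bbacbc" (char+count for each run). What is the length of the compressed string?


Input: bbacbc
Runs:
  'b' x 2 => "b2"
  'a' x 1 => "a1"
  'c' x 1 => "c1"
  'b' x 1 => "b1"
  'c' x 1 => "c1"
Compressed: "b2a1c1b1c1"
Compressed length: 10

10


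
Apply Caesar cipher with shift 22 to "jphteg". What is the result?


Caesar cipher: shift "jphteg" by 22
  'j' (pos 9) + 22 = pos 5 = 'f'
  'p' (pos 15) + 22 = pos 11 = 'l'
  'h' (pos 7) + 22 = pos 3 = 'd'
  't' (pos 19) + 22 = pos 15 = 'p'
  'e' (pos 4) + 22 = pos 0 = 'a'
  'g' (pos 6) + 22 = pos 2 = 'c'
Result: fldpac

fldpac


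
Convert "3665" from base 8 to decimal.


Input: "3665" in base 8
Positional expansion:
  Digit '3' (value 3) x 8^3 = 1536
  Digit '6' (value 6) x 8^2 = 384
  Digit '6' (value 6) x 8^1 = 48
  Digit '5' (value 5) x 8^0 = 5
Sum = 1973

1973


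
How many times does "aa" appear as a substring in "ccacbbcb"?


Searching for "aa" in "ccacbbcb"
Scanning each position:
  Position 0: "cc" => no
  Position 1: "ca" => no
  Position 2: "ac" => no
  Position 3: "cb" => no
  Position 4: "bb" => no
  Position 5: "bc" => no
  Position 6: "cb" => no
Total occurrences: 0

0


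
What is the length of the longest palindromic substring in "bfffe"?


Input: "bfffe"
Checking substrings for palindromes:
  [1:4] "fff" (len 3) => palindrome
  [1:3] "ff" (len 2) => palindrome
  [2:4] "ff" (len 2) => palindrome
Longest palindromic substring: "fff" with length 3

3
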